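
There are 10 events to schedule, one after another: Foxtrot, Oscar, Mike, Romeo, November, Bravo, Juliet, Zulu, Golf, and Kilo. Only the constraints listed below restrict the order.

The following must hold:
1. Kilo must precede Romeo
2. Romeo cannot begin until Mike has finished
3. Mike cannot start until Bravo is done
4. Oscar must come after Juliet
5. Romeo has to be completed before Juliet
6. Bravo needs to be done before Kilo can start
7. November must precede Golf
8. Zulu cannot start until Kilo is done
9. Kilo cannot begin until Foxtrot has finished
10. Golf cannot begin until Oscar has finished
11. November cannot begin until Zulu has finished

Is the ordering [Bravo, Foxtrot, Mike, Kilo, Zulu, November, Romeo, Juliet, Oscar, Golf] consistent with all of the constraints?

Yes

Checking each listed constraint against this order: for instance, Mike is in position 3 and Romeo in position 7, so that constraint holds — and the remaining constraints check out the same way.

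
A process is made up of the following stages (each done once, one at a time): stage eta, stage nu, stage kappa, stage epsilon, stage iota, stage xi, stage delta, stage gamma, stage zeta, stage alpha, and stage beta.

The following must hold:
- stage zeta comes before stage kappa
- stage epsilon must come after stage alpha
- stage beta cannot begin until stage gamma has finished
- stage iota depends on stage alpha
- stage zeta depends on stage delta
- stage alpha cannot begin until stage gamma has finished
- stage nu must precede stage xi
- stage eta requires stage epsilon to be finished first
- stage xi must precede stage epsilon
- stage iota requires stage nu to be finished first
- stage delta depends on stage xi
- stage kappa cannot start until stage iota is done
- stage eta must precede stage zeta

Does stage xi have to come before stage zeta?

Yes

Tracing the constraints gives a chain: stage xi → stage delta → stage zeta.
Hence stage xi necessarily comes before stage zeta.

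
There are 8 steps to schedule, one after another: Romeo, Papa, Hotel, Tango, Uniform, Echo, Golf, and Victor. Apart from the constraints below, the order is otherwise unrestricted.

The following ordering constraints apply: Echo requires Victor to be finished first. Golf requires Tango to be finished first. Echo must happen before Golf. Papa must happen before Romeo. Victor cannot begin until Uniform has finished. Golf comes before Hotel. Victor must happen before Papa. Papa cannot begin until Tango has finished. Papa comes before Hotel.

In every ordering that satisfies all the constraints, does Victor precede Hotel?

There is a constraint chain Victor → Papa → Hotel.
So Victor must precede Hotel in any valid ordering.

Yes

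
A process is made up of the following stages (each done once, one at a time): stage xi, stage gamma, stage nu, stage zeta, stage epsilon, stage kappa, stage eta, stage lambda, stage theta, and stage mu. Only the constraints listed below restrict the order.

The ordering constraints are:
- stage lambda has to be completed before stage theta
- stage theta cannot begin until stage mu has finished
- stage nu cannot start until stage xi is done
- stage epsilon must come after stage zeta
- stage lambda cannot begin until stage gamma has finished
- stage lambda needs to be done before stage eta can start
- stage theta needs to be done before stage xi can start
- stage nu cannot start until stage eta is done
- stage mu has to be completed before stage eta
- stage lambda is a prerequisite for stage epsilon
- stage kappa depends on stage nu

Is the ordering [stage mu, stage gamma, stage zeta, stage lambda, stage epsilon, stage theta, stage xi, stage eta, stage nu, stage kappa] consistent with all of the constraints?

Checking each listed constraint against this order: for instance, stage mu is in position 1 and stage eta in position 8, so that constraint holds — and the remaining constraints check out the same way.

Yes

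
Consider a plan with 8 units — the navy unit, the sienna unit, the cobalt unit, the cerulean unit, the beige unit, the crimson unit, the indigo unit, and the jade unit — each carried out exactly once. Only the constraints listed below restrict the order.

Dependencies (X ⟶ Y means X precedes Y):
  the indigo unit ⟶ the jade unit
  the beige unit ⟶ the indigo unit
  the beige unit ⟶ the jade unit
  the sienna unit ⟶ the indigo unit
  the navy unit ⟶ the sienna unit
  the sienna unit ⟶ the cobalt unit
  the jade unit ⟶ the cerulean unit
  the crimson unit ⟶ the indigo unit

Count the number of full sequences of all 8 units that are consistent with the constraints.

56

The units with no prerequisites are the navy unit, the beige unit, the crimson unit; any of them can be placed first.
Systematically extending each partial ordering one unit at a time and counting, there are 56 complete orderings.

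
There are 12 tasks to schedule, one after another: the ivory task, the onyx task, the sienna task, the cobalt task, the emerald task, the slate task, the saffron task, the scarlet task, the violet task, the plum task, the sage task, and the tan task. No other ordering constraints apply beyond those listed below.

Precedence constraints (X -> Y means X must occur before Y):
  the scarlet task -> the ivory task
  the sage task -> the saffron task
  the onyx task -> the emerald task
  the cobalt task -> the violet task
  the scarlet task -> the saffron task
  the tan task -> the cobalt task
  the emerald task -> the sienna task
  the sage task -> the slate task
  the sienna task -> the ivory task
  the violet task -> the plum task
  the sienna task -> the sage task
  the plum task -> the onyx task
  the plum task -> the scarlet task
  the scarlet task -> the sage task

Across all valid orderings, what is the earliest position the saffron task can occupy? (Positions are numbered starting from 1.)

10

The tasks that are forced before the saffron task, directly or transitively, are the onyx task, the sienna task, the cobalt task, the emerald task, the scarlet task, the violet task, the plum task, the sage task, the tan task. That's 9 tasks.
So at minimum 9 tasks come before the saffron task, putting the saffron task no earlier than position 10. That position is achievable by scheduling exactly those predecessors first.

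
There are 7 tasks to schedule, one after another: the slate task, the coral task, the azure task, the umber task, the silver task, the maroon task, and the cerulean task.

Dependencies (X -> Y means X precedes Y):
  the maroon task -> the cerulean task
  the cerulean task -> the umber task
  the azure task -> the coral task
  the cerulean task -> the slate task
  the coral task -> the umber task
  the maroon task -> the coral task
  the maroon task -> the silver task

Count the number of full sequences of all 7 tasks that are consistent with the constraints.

79

2 tasks have no prerequisites (the azure task, the maroon task), so any of them could come first.
Enumerating by repeatedly choosing an available task (one whose prerequisites are all placed) gives 79 distinct complete orderings.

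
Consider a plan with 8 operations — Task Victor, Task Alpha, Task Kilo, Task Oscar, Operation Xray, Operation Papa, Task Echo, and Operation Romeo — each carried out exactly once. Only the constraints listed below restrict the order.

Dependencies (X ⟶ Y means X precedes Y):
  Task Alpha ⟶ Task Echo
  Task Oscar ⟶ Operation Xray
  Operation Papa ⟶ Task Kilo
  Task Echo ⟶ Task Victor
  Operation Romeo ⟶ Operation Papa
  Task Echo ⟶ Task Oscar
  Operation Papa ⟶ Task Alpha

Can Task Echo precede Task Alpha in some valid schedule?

No

Following Task Alpha → Task Echo, Task Alpha must precede Task Echo in every valid ordering.
Hence Task Echo can never be scheduled before Task Alpha.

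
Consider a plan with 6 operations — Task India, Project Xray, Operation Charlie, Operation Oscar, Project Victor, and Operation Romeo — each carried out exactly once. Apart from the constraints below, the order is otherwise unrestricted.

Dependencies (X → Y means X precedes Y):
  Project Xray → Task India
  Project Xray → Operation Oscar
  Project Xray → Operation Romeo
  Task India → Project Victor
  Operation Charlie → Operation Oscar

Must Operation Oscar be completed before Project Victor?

Operation Oscar and Project Victor are not related by any chain of constraints.
A valid ordering placing Project Victor before Operation Oscar exists, so the answer is no.

No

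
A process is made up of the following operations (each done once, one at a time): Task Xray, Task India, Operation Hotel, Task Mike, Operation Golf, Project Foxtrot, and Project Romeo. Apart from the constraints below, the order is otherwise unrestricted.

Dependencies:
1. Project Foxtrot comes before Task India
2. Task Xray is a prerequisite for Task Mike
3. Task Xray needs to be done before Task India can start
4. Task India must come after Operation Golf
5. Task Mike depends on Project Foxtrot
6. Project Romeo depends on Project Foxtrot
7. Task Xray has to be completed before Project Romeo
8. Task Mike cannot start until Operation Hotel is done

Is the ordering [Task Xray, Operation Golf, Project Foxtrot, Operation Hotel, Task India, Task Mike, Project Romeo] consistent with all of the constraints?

Yes

Every stated constraint is respected: Task Xray sits at position 1, ahead of Project Romeo at position 7, and each of the other listed pairs likewise has the predecessor earlier in the sequence.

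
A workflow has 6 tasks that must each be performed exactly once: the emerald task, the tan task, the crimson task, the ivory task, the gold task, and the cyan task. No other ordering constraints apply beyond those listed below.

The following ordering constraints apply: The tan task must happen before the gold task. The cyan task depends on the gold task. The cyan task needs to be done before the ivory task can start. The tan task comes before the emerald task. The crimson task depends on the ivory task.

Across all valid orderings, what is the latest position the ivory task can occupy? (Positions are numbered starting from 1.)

Following the constraints forward from the ivory task, its only required successor is the crimson task.
So at least 1 task follows the ivory task, putting the ivory task no later than position 5. That position is achievable by scheduling everything else first.

5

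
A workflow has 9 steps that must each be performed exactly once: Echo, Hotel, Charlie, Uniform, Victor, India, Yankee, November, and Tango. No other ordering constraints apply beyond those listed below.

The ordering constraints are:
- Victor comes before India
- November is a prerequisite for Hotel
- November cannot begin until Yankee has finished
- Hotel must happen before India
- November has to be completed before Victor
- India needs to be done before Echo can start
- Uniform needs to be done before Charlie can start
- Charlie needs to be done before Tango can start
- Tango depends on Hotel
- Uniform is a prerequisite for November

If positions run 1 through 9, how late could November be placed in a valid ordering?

4

Following every chain forward from November, the steps that must come later are Echo, Hotel, Victor, India, Tango — 5 of them.
So at least 5 steps follow November, putting November no later than position 4. That position is achievable by scheduling everything else first.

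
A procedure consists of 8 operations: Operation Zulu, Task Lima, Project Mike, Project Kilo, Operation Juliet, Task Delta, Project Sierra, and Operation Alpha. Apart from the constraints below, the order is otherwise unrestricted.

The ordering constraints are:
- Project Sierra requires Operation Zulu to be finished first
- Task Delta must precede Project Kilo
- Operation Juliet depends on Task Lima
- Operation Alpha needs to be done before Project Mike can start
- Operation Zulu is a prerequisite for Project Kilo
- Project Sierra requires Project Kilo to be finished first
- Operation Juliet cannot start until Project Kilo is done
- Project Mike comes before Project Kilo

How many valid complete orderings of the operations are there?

The operations with no prerequisites are Operation Zulu, Task Lima, Task Delta, Operation Alpha; any of them can be placed first.
Enumerating by repeatedly choosing an available operation (one whose prerequisites are all placed) gives 156 distinct complete orderings.

156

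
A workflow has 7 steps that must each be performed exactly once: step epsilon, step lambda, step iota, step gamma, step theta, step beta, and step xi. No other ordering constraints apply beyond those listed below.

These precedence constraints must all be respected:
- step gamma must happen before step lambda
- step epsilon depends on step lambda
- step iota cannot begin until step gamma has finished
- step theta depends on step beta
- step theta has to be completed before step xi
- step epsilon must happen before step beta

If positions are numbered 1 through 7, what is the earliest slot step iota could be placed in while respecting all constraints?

2

The only step forced before step iota (directly or transitively) is step gamma.
With 1 mandatory predecessor, the earliest step iota can sit is position 1+1 = 2, and placing just that one first achieves it.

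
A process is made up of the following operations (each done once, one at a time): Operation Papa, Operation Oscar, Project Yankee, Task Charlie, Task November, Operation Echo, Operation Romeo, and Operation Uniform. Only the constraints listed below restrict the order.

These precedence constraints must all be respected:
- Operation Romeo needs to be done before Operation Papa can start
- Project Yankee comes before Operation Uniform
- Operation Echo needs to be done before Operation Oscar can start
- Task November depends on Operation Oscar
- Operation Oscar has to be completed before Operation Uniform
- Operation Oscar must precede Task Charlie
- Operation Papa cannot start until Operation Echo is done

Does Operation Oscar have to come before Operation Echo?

There is a chain Operation Echo → Operation Oscar, which puts Operation Echo before Operation Oscar.
So Operation Oscar does not have to come before Operation Echo — it cannot.

No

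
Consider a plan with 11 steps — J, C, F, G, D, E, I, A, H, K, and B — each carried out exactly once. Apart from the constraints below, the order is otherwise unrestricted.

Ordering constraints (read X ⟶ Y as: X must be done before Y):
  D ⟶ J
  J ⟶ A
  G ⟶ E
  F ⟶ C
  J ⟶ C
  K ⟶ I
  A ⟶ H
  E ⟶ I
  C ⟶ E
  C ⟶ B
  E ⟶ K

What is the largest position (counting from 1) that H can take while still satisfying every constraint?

11

H has no required successors, so nothing stops it from going last (position 11).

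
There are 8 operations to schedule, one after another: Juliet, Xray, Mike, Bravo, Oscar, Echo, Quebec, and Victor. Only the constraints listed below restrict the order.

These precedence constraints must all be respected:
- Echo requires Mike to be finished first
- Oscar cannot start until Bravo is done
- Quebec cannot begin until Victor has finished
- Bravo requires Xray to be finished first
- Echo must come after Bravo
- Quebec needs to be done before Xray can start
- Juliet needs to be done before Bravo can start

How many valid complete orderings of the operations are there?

52

3 operations have no prerequisites (Juliet, Mike, Victor), so any of them could come first.
Systematically extending each partial ordering one operation at a time and counting, there are 52 complete orderings.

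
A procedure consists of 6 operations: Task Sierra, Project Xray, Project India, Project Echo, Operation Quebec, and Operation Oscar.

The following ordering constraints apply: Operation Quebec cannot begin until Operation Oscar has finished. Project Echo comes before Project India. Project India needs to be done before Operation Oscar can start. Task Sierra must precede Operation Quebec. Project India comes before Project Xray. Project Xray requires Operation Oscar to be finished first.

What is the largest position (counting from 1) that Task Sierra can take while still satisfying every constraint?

5

Following the constraints forward from Task Sierra, its only required successor is Operation Quebec.
With 1 mandatory successor out of 6 operations total, the latest slot for Task Sierra is 6−1 = 5, and it's reachable by doing all non-successors before Task Sierra.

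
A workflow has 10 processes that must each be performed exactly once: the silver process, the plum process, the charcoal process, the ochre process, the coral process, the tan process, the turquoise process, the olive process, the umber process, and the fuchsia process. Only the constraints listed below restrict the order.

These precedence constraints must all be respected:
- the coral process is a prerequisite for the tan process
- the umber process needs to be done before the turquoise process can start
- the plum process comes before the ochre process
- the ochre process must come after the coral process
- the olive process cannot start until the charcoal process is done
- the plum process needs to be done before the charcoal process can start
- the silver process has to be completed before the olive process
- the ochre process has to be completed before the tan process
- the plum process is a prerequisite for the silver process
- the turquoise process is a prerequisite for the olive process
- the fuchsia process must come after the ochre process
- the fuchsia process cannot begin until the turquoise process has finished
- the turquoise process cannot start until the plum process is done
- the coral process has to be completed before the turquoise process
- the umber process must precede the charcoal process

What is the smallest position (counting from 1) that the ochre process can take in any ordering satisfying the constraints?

Working backwards through the constraints from the ochre process, its full set of required predecessors is the plum process, the coral process — 2 of them.
With 2 mandatory predecessors, the earliest the ochre process can sit is position 2+1 = 3, and placing just those 2 first achieves it.

3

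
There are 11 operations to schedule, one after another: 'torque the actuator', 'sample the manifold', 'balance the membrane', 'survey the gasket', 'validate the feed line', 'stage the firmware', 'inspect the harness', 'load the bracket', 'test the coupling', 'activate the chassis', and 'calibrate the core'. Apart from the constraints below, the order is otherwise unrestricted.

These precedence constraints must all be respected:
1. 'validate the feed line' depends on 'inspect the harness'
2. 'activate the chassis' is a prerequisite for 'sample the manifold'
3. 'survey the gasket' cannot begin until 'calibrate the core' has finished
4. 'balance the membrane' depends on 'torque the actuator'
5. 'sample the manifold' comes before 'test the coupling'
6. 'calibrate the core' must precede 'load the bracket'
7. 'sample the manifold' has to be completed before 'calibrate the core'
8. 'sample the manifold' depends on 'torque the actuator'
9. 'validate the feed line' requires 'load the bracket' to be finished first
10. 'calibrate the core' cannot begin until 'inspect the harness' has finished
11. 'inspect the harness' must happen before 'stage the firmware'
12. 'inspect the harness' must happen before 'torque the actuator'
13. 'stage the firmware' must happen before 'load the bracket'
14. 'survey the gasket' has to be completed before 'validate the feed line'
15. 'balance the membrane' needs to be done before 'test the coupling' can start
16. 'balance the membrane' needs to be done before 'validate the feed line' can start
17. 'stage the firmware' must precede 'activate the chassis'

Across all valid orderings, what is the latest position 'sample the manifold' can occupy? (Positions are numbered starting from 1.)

Following every chain forward from 'sample the manifold', the operations that must come later are 'survey the gasket', 'validate the feed line', 'load the bracket', 'test the coupling', 'calibrate the core' — 5 of them.
So at least 5 operations follow 'sample the manifold', putting 'sample the manifold' no later than position 6. That position is achievable by scheduling everything else first.

6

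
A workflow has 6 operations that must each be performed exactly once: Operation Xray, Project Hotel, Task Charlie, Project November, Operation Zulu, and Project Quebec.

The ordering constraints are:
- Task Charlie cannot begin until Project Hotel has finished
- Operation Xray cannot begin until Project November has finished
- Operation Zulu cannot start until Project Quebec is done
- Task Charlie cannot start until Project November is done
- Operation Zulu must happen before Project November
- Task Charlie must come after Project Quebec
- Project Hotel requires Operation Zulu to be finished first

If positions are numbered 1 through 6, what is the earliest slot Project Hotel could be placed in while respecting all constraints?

3

The operations that are forced before Project Hotel, directly or transitively, are Operation Zulu, Project Quebec. That's 2 operations.
With 2 mandatory predecessors, the earliest Project Hotel can sit is position 2+1 = 3, and placing just those 2 first achieves it.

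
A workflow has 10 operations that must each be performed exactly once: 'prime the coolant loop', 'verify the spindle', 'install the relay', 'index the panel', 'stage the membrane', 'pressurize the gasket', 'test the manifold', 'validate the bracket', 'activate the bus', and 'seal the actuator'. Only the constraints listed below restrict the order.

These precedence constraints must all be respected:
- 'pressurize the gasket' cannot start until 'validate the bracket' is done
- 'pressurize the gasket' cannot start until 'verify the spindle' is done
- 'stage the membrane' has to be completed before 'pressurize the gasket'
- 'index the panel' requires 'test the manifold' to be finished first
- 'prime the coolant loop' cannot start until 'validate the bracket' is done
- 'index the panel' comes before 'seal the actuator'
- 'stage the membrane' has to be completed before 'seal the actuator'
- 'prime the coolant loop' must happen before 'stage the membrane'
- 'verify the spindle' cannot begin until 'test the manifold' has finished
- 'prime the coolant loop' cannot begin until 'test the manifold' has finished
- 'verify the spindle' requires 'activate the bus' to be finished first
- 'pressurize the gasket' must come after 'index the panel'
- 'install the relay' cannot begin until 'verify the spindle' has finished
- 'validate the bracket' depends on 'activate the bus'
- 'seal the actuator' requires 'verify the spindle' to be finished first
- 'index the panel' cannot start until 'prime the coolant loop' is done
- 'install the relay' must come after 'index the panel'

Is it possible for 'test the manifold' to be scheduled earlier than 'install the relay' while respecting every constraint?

Yes

Every valid ordering already has 'test the manifold' before 'install the relay' (the constraints require it), so in particular at least one does.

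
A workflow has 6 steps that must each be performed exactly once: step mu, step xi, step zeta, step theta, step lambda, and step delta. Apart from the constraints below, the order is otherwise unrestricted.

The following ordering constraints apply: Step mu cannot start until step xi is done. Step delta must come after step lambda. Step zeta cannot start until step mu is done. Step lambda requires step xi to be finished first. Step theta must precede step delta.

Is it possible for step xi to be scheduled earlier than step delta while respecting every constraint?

Yes

Step xi is actually forced before step delta by the constraints, so certainly some valid ordering has step xi first.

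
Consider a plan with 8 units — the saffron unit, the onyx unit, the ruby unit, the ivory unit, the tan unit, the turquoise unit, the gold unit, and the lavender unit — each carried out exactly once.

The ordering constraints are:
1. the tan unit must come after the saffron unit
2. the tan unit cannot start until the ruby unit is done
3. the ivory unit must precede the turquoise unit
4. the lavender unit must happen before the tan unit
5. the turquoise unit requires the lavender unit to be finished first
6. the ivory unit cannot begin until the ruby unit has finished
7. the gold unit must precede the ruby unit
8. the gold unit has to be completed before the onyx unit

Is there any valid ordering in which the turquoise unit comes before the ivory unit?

No

Following the ivory unit → the turquoise unit, the ivory unit must precede the turquoise unit in every valid ordering.
Hence the turquoise unit can never be scheduled before the ivory unit.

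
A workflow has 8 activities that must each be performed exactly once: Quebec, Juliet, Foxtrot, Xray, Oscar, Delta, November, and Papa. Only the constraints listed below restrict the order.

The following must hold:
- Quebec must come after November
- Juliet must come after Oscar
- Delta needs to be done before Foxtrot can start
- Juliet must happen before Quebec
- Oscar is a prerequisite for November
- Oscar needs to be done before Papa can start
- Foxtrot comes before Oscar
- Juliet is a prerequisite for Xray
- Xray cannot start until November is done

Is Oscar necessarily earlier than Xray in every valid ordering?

Tracing the constraints gives a chain: Oscar → Juliet → Xray.
That forces Oscar before Xray in every valid schedule.

Yes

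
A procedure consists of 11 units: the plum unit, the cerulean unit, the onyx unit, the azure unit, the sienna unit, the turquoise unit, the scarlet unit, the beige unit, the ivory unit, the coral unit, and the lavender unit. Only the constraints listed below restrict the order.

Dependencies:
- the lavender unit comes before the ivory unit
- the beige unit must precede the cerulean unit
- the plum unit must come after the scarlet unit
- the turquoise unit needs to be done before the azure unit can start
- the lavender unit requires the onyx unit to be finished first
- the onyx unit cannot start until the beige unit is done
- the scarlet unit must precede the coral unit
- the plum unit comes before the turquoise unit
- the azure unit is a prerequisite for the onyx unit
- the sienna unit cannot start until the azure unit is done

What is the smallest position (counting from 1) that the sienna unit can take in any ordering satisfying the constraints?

5

Working backwards through the constraints from the sienna unit, its full set of required predecessors is the plum unit, the azure unit, the turquoise unit, the scarlet unit — 4 of them.
So at minimum 4 units come before the sienna unit, putting the sienna unit no earlier than position 5. That position is achievable by scheduling exactly those predecessors first.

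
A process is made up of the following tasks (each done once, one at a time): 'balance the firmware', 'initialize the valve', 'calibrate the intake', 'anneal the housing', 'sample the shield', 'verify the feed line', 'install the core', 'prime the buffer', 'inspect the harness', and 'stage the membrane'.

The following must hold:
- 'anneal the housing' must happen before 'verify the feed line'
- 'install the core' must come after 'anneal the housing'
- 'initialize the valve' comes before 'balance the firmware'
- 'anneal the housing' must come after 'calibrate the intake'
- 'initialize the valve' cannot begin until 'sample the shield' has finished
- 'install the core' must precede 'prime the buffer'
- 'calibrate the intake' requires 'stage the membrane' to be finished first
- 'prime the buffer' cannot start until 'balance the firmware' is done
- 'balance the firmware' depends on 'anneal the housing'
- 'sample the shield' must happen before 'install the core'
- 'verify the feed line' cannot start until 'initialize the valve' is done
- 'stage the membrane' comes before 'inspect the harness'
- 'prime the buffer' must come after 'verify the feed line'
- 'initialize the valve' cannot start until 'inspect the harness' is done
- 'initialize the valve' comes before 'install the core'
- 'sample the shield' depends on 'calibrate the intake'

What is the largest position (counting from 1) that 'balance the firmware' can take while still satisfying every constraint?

9

The only task forced after 'balance the firmware' (directly or by a chain) is 'prime the buffer'.
So at least 1 task follows 'balance the firmware', putting 'balance the firmware' no later than position 9. That position is achievable by scheduling everything else first.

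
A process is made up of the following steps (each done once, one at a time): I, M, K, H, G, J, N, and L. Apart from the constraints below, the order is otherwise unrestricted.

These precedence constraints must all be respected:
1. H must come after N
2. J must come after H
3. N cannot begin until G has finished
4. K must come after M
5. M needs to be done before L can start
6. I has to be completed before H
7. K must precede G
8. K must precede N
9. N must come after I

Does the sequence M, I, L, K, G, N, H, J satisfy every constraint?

Yes

Every stated constraint is respected: I sits at position 2, ahead of H at position 7, and each of the other listed pairs likewise has the predecessor earlier in the sequence.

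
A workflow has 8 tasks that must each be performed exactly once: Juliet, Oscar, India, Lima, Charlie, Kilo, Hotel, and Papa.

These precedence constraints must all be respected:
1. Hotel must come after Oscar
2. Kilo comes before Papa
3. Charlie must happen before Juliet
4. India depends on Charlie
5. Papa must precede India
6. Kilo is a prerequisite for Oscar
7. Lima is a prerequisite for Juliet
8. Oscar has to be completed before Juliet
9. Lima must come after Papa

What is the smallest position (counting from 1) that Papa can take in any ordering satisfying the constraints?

Working backwards through the constraints from Papa, its only required predecessor is Kilo.
So at minimum 1 task comes before Papa, putting Papa no earlier than position 2. That position is achievable by scheduling exactly that predecessor first.

2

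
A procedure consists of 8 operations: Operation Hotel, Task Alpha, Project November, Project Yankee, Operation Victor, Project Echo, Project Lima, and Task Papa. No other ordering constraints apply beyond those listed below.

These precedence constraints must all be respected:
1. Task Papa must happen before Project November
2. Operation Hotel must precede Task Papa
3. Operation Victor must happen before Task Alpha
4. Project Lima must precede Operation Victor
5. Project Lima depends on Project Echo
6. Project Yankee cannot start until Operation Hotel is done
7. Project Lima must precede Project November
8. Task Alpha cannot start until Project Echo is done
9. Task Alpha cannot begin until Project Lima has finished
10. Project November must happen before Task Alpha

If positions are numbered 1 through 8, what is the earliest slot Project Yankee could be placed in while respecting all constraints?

2

The only operation forced before Project Yankee (directly or transitively) is Operation Hotel.
With 1 mandatory predecessor, the earliest Project Yankee can sit is position 1+1 = 2, and placing just that one first achieves it.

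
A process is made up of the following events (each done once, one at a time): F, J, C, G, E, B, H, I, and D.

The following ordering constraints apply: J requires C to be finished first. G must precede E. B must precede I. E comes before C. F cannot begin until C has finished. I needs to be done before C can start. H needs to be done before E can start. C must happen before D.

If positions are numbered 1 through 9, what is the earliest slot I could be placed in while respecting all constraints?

2

The only event forced before I (directly or transitively) is B.
So at minimum 1 event comes before I, putting I no earlier than position 2. That position is achievable by scheduling exactly that predecessor first.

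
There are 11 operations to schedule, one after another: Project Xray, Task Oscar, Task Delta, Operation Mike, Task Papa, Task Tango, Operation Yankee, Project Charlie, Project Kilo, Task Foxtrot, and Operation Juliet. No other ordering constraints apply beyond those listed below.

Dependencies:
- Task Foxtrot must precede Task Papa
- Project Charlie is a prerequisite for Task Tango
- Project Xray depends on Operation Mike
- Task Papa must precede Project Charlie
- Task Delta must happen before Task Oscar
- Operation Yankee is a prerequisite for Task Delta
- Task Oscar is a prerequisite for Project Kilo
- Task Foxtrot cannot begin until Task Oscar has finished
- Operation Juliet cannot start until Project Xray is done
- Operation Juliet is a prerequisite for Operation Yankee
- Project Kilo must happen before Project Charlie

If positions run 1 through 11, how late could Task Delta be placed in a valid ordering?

Following every chain forward from Task Delta, the operations that must come later are Task Oscar, Task Papa, Task Tango, Project Charlie, Project Kilo, Task Foxtrot — 6 of them.
So at least 6 operations follow Task Delta, putting Task Delta no later than position 5. That position is achievable by scheduling everything else first.

5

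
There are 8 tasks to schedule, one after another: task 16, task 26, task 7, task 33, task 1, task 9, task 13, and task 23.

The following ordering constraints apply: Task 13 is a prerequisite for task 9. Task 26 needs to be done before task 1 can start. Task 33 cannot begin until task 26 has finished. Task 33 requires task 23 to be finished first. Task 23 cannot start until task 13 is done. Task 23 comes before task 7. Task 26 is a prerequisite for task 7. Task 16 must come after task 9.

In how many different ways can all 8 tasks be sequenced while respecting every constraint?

2 tasks have no prerequisites (task 26, task 13), so any of them could come first.
Counting all ways to extend the partial order to a total order gives 434.

434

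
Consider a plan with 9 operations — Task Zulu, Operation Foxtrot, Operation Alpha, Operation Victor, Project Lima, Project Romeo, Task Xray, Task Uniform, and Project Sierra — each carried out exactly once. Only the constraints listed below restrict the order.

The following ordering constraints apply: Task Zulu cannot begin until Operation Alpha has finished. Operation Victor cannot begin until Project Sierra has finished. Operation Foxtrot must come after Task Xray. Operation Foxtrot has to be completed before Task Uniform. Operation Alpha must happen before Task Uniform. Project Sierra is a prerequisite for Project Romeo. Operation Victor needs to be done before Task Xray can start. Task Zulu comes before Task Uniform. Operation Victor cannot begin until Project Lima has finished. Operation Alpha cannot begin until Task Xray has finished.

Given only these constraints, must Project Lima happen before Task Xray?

Following the dependencies: Project Lima → Operation Victor → Task Xray.
So Project Lima must precede Task Xray in any valid ordering.

Yes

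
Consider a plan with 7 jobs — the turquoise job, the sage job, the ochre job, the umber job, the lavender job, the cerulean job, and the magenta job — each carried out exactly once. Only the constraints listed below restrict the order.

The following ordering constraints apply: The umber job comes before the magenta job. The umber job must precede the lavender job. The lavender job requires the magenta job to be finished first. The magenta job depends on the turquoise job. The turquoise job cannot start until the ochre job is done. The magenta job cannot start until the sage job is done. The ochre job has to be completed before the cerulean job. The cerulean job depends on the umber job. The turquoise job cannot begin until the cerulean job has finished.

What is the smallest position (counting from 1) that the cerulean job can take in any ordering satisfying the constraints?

The jobs that are forced before the cerulean job, directly or transitively, are the ochre job, the umber job. That's 2 jobs.
With 2 mandatory predecessors, the earliest the cerulean job can sit is position 2+1 = 3, and placing just those 2 first achieves it.

3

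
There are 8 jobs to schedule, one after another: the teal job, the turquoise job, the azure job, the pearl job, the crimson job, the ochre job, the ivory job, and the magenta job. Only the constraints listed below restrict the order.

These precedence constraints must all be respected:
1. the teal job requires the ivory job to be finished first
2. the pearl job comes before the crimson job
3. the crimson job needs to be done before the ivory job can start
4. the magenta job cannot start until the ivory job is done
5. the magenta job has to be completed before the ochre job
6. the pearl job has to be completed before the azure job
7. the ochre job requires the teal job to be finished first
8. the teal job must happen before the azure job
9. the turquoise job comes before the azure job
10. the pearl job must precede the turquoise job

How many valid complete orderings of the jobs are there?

26

Only the pearl job has no prerequisites, so it must go first.
Systematically extending each partial ordering one job at a time and counting, there are 26 complete orderings.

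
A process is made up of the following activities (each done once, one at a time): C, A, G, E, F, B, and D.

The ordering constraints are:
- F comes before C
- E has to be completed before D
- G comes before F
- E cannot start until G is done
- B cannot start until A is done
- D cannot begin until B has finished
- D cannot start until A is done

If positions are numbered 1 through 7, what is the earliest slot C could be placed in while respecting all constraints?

Every activity that must precede C has to come before it. Tracing all chains that end at C, those activities are: G, F — 2 in total.
So at minimum 2 activities come before C, putting C no earlier than position 3. That position is achievable by scheduling exactly those predecessors first.

3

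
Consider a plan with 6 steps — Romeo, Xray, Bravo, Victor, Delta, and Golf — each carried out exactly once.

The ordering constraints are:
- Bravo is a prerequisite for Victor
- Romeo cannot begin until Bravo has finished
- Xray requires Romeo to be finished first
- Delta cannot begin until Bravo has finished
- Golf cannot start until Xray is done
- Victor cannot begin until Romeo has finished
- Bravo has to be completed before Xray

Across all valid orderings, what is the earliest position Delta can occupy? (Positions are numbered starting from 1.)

2

The only step forced before Delta (directly or transitively) is Bravo.
With 1 mandatory predecessor, the earliest Delta can sit is position 1+1 = 2, and placing just that one first achieves it.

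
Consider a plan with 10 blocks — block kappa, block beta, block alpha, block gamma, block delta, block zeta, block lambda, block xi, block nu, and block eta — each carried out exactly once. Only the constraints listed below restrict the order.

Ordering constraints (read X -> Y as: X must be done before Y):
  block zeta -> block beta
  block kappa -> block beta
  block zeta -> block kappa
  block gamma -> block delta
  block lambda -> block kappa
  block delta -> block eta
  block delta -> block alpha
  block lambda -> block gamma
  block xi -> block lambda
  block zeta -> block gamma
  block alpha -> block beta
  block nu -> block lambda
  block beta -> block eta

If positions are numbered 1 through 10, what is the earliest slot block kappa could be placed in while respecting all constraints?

5

Working backwards through the constraints from block kappa, its full set of required predecessors is block zeta, block lambda, block xi, block nu — 4 of them.
With 4 mandatory predecessors, the earliest block kappa can sit is position 4+1 = 5, and placing just those 4 first achieves it.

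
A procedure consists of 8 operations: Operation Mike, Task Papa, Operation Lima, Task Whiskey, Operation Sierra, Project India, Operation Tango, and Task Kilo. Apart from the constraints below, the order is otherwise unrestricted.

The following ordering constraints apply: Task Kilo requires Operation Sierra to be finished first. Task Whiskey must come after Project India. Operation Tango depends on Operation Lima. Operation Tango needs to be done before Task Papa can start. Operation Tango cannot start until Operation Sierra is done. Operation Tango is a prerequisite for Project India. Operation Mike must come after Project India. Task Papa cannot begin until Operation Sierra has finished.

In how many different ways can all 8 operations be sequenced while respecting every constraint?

2 operations have no prerequisites (Operation Lima, Operation Sierra), so any of them could come first.
Counting all ways to extend the partial order to a total order gives 104.

104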